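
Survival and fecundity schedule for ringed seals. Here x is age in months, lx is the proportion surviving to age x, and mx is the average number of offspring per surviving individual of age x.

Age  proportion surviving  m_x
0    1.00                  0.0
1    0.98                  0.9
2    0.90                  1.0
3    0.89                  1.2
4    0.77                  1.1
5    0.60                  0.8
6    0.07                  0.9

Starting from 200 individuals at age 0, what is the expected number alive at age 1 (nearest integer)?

196

Expected survivors = N0 · l_1 = 200 × 0.98 = 196 → 196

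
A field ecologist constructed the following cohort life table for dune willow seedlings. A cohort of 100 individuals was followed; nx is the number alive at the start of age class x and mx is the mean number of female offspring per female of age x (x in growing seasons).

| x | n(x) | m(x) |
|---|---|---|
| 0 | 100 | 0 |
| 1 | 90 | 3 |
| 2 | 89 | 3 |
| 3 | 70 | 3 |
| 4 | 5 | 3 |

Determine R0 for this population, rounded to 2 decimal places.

lx = nx/n0 = nx/100: 1, 0.9, 0.89, 0.7, 0.05
lx·mx by age: 0, 2.7, 2.67, 2.1, 0.15
R0 = Σ lx·mx = 7.62 → 7.62

7.62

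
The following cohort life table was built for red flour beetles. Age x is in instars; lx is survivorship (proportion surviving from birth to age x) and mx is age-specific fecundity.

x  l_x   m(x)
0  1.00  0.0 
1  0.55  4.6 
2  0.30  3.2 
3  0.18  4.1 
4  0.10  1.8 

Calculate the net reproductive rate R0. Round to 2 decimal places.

lx·mx by age: 0, 2.53, 0.96, 0.738, 0.18
R0 = Σ lx·mx = 4.408 → 4.41

4.41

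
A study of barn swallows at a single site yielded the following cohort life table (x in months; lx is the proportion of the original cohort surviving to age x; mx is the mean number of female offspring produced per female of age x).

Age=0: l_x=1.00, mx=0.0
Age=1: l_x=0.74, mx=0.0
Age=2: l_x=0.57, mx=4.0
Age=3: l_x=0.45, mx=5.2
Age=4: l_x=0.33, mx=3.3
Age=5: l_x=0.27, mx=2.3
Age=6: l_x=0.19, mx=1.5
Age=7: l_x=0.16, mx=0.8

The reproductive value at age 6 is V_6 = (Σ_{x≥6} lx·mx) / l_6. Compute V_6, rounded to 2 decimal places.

lx·mx for x ≥ 6: 0.285, 0.128 → sum = 0.413
V_6 = 0.413 / l_6 = 0.413 / 0.19 = 2.173684… → 2.17

2.17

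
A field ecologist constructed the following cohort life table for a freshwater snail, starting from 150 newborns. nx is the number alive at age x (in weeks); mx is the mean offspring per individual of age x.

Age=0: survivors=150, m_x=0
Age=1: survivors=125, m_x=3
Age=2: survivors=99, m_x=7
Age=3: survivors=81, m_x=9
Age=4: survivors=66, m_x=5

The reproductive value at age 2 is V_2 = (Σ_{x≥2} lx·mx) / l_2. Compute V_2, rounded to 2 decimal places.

lx = nx/n0 = nx/150: 1, 0.83333…, 0.66, 0.54, 0.44
lx·mx for x ≥ 2: 4.62, 4.86, 2.2 → sum = 11.68
V_2 = 11.68 / l_2 = 11.68 / 0.66 = 17.69697… → 17.70

17.70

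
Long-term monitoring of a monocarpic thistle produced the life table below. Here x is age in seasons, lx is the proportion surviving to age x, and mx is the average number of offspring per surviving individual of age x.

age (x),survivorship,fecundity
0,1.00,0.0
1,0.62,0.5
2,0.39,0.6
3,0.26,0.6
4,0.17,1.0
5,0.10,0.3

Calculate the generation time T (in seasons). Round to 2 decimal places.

lx·mx: 0, 0.31, 0.234, 0.156, 0.17, 0.03 → R0 = 0.9
x·lx·mx: 0, 0.31, 0.468, 0.468, 0.68, 0.15 → Σ = 2.076
T = 2.076 / 0.9 = 2.306667… → 2.31

2.31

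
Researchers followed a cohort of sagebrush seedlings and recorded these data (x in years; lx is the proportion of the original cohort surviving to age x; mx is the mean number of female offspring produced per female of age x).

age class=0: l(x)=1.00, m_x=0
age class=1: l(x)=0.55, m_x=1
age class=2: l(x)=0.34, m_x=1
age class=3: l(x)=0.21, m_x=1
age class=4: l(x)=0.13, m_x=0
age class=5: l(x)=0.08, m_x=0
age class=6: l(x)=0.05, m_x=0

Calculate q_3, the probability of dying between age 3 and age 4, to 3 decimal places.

0.381

q_3 = (l_3 − l_4) / l_3 = (0.21 − 0.13) / 0.21
     = 0.08 / 0.21 = 0.380952… → 0.381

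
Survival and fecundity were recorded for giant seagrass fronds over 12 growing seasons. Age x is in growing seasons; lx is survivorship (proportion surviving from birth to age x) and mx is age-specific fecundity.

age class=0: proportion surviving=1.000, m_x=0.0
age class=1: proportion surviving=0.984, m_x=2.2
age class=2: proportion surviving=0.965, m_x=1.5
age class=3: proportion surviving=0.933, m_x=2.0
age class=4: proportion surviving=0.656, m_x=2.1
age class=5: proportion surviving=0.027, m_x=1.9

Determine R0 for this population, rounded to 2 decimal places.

6.91

lx·mx by age: 0, 2.1648, 1.4475, 1.866, 1.3776, 0.0513
R0 = Σ lx·mx = 6.9072 → 6.91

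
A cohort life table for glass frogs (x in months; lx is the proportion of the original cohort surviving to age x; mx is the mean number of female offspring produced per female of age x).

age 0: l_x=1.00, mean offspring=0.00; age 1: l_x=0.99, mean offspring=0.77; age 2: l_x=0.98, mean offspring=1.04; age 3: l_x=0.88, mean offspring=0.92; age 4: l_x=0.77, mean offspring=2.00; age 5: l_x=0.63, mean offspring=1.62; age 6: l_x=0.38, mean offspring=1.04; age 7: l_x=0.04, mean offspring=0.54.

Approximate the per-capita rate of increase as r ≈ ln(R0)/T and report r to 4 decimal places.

0.5029

R0 = Σ lx·mx = 0 + 0.7623 + 1.0192 + 0.8096 + 1.54 + 1.0206 + 0.3952 + 0.0216 = 5.5685
Σ x·lx·mx = 19.0149; T = 19.0149/5.5685 = 3.41473…
r ≈ ln(R0)/T = ln(5.5685)/3.41473… = 0.502859… → 0.5029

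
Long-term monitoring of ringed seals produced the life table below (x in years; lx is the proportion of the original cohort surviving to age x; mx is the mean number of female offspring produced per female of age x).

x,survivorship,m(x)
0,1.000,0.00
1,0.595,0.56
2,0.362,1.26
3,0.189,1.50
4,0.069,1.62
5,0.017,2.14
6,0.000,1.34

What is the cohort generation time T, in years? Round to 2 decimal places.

2.23

lx·mx: 0, 0.3332, 0.45612, 0.2835, 0.11178, 0.03638, 0 → R0 = 1.22098
x·lx·mx: 0, 0.3332, 0.91224, 0.8505, 0.44712, 0.1819, 0 → Σ = 2.72496
T = 2.72496 / 1.22098 = 2.231781… → 2.23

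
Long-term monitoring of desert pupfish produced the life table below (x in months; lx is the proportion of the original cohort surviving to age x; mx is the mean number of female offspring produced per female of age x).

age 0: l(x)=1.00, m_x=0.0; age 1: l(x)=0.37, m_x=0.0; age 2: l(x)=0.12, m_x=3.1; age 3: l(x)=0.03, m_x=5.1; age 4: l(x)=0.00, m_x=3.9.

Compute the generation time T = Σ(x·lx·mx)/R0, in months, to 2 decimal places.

lx·mx: 0, 0, 0.372, 0.153, 0 → R0 = 0.525
x·lx·mx: 0, 0, 0.744, 0.459, 0 → Σ = 1.203
T = 1.203 / 0.525 = 2.291429… → 2.29

2.29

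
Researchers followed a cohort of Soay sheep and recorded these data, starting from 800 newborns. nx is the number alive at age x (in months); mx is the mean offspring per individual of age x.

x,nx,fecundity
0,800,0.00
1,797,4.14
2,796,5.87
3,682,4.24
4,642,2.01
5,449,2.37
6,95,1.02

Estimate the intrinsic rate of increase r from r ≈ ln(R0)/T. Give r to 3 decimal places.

1.156

lx = nx/n0 = nx/800: 1, 0.99625, 0.995, 0.8525, 0.8025, 0.56125, 0.11875
R0 = Σ lx·mx = 0 + 4.12448… + 5.84065 + 3.6146… + 1.61303… + 1.33016… + 0.12113… = 16.644038…
Σ x·lx·mx = 40.479238…; T = 40.479238…/16.644038… = 2.43206…
r ≈ ln(R0)/T = ln(16.644038…)/2.43206… = 1.15624… → 1.156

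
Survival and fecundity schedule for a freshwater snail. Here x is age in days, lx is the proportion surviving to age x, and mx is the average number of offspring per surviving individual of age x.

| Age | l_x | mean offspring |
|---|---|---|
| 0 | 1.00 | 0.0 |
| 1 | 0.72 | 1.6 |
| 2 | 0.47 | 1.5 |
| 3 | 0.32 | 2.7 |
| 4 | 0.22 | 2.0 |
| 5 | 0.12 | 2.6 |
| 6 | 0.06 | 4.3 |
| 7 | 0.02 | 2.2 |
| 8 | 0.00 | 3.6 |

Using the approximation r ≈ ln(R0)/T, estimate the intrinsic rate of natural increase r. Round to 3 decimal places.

0.485

R0 = Σ lx·mx = 0 + 1.152 + 0.705 + 0.864 + 0.44 + 0.312 + 0.258 + 0.044 + 0 = 3.775
Σ x·lx·mx = 10.33; T = 10.33/3.775 = 2.73642…
r ≈ ln(R0)/T = ln(3.775)/2.73642… = 0.48545… → 0.485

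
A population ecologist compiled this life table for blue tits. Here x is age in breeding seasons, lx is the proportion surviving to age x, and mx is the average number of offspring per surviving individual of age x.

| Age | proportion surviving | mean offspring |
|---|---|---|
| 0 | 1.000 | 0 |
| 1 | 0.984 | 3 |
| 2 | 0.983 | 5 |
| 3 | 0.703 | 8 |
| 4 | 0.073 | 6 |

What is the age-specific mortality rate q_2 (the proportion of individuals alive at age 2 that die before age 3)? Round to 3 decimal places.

q_2 = (l_2 − l_3) / l_2 = (0.983 − 0.703) / 0.983
     = 0.28 / 0.983 = 0.284842… → 0.285

0.285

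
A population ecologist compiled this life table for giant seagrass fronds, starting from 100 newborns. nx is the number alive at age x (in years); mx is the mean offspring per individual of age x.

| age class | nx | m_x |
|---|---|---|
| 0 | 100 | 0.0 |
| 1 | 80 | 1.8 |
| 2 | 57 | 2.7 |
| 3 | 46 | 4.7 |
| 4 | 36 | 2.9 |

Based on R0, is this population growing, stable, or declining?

lx = nx/n0 = nx/100: 1, 0.8, 0.57, 0.46, 0.36
R0 = Σ lx·mx = 0 + 1.44 + 1.539 + 2.162 + 1.044 = 6.185
R0 > 1, so the population is growing.

growing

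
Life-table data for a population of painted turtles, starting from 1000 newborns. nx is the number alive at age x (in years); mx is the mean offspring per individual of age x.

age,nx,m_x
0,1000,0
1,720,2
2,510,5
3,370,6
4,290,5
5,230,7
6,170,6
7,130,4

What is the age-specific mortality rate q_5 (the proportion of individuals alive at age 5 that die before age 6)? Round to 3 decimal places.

lx = nx/n0 = nx/1000: 1, 0.72, 0.51, 0.37, 0.29, 0.23, 0.17, 0.13
q_5 = (l_5 − l_6) / l_5 = (0.23 − 0.17) / 0.23
     = 0.06 / 0.23 = 0.26087… → 0.261

0.261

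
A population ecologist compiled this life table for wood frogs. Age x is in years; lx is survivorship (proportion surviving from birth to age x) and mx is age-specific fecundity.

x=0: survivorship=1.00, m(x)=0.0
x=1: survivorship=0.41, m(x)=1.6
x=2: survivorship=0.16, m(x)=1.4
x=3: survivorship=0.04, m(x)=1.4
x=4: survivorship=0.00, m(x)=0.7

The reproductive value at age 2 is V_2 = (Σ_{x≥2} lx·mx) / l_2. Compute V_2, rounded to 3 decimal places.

lx·mx for x ≥ 2: 0.224, 0.056, 0 → sum = 0.28
V_2 = 0.28 / l_2 = 0.28 / 0.16 = 1.75 → 1.750

1.750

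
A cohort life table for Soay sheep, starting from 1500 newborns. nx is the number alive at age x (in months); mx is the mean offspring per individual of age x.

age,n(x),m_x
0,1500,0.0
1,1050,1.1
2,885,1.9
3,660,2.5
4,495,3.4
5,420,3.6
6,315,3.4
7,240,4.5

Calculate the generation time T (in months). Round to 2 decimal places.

lx = nx/n0 = nx/1500: 1, 0.7, 0.59, 0.44, 0.33, 0.28, 0.21, 0.16
lx·mx: 0, 0.77, 1.121, 1.1, 1.122, 1.008, 0.714, 0.72 → R0 = 6.555
x·lx·mx: 0, 0.77, 2.242, 3.3, 4.488, 5.04, 4.284, 5.04 → Σ = 25.164
T = 25.164 / 6.555 = 3.838902… → 3.84

3.84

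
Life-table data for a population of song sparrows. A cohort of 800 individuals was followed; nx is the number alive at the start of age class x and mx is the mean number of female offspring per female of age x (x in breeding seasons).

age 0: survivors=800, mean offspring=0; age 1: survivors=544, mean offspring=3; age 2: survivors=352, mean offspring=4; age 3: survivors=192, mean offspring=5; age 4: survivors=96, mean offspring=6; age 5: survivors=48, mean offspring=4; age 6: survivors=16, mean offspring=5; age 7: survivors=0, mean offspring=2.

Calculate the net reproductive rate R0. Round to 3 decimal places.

6.060

lx = nx/n0 = nx/800: 1, 0.68, 0.44, 0.24, 0.12, 0.06, 0.02, 0
lx·mx by age: 0, 2.04, 1.76, 1.2, 0.72, 0.24, 0.1, 0
R0 = Σ lx·mx = 6.06 → 6.060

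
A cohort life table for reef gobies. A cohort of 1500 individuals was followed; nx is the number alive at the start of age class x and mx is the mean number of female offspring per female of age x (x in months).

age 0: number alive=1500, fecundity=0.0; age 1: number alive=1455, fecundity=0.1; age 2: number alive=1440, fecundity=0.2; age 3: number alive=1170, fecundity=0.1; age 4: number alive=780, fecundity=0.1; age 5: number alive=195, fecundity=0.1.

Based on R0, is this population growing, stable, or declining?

lx = nx/n0 = nx/1500: 1, 0.97, 0.96, 0.78, 0.52, 0.13
R0 = Σ lx·mx = 0 + 0.097 + 0.192 + 0.078 + 0.052 + 0.013 = 0.432
R0 < 1, so the population is declining.

declining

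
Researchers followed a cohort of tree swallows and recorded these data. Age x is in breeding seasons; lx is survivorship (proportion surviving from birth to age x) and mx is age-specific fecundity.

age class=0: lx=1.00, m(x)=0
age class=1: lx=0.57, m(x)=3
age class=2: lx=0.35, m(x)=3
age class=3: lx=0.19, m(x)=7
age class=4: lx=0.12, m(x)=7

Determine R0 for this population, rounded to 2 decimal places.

lx·mx by age: 0, 1.71, 1.05, 1.33, 0.84
R0 = Σ lx·mx = 4.93 → 4.93

4.93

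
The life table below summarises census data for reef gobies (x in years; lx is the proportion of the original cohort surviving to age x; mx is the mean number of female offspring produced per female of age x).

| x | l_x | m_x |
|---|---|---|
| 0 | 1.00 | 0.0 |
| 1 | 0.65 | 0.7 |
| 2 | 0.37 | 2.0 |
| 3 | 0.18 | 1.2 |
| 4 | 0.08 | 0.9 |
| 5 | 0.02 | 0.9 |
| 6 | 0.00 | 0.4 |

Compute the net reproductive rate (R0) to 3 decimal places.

1.501

lx·mx by age: 0, 0.455, 0.74, 0.216, 0.072, 0.018, 0
R0 = Σ lx·mx = 1.501 → 1.501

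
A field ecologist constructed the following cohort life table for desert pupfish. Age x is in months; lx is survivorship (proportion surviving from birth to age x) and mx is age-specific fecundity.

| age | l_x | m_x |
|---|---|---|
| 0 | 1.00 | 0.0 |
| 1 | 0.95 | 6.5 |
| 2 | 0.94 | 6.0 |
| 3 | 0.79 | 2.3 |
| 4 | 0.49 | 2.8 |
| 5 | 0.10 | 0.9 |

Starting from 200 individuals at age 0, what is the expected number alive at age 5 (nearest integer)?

Expected survivors = N0 · l_5 = 200 × 0.10 = 20 → 20

20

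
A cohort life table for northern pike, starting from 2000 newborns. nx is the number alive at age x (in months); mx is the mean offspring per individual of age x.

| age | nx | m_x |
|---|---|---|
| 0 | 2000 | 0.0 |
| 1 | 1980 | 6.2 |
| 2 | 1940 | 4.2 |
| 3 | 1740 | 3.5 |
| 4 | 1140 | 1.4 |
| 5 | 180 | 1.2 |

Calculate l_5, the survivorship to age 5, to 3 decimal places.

0.090

l_5 = n_5/n_0 = 180/2000 = 0.09 → 0.090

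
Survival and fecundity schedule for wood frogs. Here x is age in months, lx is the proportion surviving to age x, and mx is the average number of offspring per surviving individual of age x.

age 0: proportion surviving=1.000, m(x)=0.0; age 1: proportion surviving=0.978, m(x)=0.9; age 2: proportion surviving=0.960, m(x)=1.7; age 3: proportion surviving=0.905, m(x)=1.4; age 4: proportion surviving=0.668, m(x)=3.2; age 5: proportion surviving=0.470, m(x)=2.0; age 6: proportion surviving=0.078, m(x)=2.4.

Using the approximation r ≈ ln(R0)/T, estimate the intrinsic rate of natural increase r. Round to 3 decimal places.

R0 = Σ lx·mx = 0 + 0.8802 + 1.632 + 1.267 + 2.1376 + 0.94 + 0.1872 = 7.044
Σ x·lx·mx = 22.3188; T = 22.3188/7.044 = 3.16848…
r ≈ ln(R0)/T = ln(7.044)/3.16848… = 0.61612… → 0.616

0.616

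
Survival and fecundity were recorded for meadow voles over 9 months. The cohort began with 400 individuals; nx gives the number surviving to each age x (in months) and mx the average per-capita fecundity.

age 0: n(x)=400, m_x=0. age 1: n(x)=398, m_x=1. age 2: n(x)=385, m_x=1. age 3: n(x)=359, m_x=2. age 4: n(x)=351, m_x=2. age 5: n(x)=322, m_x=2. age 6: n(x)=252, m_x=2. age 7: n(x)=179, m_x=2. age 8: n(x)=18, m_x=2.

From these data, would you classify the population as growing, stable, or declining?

lx = nx/n0 = nx/400: 1, 0.995, 0.9625, 0.8975, 0.8775, 0.805, 0.63, 0.4475, 0.045
R0 = Σ lx·mx = 0 + 0.995 + 0.9625 + 1.795 + 1.755 + 1.61 + 1.26 + 0.895 + 0.09 = 9.3625
R0 > 1, so the population is growing.

growing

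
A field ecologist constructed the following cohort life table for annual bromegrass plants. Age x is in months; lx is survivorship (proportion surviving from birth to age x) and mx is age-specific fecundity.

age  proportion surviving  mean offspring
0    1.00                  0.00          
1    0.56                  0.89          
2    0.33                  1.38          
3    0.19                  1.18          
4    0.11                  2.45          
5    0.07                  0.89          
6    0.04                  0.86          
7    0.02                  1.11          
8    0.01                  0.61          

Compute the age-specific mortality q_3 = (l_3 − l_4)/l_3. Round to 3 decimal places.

q_3 = (l_3 − l_4) / l_3 = (0.19 − 0.11) / 0.19
     = 0.08 / 0.19 = 0.421053… → 0.421

0.421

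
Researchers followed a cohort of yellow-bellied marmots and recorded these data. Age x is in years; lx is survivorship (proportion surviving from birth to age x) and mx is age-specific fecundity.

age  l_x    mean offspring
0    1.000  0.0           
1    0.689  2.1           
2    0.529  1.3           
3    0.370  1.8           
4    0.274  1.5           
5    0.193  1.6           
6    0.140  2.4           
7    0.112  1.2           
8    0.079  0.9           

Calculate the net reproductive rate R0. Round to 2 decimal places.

lx·mx by age: 0, 1.4469, 0.6877, 0.666, 0.411, 0.3088, 0.336, 0.1344, 0.0711
R0 = Σ lx·mx = 4.0619 → 4.06

4.06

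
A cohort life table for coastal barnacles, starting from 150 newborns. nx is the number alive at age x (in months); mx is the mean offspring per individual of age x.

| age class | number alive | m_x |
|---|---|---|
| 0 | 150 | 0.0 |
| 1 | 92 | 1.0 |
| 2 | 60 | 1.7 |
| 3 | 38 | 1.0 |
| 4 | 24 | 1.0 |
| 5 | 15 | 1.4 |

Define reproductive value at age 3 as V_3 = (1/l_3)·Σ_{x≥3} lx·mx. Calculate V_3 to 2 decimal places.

2.18

lx = nx/n0 = nx/150: 1, 0.61333…, 0.4, 0.25333…, 0.16, 0.1
lx·mx for x ≥ 3: 0.253333…, 0.16, 0.14 → sum = 0.553333…
V_3 = 0.553333… / l_3 = 0.553333… / 0.253333… = 2.184211… → 2.18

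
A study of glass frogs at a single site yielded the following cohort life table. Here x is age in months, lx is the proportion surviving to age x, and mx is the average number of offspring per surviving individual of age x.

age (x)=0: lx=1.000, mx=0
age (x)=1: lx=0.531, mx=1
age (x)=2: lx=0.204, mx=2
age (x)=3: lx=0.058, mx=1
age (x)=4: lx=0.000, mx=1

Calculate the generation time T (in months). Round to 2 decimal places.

1.53

lx·mx: 0, 0.531, 0.408, 0.058, 0 → R0 = 0.997
x·lx·mx: 0, 0.531, 0.816, 0.174, 0 → Σ = 1.521
T = 1.521 / 0.997 = 1.525577… → 1.53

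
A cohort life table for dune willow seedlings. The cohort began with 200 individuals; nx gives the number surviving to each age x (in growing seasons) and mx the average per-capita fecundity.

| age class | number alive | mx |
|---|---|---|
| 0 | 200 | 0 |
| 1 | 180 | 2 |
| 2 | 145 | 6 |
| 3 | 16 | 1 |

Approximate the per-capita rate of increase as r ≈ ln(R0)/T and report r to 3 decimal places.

1.061

lx = nx/n0 = nx/200: 1, 0.9, 0.725, 0.08
R0 = Σ lx·mx = 0 + 1.8 + 4.35 + 0.08 = 6.23
Σ x·lx·mx = 10.74; T = 10.74/6.23 = 1.72392…
r ≈ ln(R0)/T = ln(6.23)/1.72392… = 1.06117… → 1.061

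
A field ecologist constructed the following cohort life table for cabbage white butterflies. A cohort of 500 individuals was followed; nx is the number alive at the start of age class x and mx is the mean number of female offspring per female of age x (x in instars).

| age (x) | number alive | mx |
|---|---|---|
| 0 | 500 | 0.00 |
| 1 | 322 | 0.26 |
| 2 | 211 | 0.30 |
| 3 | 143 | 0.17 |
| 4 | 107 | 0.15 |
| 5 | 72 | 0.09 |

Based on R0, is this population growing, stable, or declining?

declining

lx = nx/n0 = nx/500: 1, 0.644, 0.422, 0.286, 0.214, 0.144
R0 = Σ lx·mx = 0 + 0.16744 + 0.1266 + 0.04862 + 0.0321 + 0.01296 = 0.38772
R0 < 1, so the population is declining.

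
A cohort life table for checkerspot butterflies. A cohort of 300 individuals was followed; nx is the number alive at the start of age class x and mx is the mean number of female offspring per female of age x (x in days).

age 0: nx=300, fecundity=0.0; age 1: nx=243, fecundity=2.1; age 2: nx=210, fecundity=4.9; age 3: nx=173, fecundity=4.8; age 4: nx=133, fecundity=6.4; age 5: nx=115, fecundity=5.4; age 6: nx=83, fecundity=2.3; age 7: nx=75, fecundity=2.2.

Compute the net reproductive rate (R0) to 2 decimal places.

13.99

lx = nx/n0 = nx/300: 1, 0.81, 0.7, 0.57667…, 0.44333…, 0.38333…, 0.27667…, 0.25
lx·mx by age: 0, 1.701, 3.43, 2.768…, 2.837333…, 2.07…, 0.636333…, 0.55
R0 = Σ lx·mx = 13.992667… → 13.99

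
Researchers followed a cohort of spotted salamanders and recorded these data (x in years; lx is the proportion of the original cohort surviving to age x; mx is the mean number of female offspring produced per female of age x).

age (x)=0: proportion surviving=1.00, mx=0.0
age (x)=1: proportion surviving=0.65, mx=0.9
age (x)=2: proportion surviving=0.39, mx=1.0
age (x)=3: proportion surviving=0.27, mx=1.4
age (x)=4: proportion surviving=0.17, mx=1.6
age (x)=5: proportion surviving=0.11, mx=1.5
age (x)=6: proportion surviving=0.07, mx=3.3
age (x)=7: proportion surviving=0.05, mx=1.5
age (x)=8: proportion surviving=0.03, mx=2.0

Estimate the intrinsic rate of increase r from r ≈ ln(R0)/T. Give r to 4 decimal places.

R0 = Σ lx·mx = 0 + 0.585 + 0.39 + 0.378 + 0.272 + 0.165 + 0.231 + 0.075 + 0.06 = 2.156
Σ x·lx·mx = 6.803; T = 6.803/2.156 = 3.15538…
r ≈ ln(R0)/T = ln(2.156)/3.15538… = 0.243475… → 0.2435

0.2435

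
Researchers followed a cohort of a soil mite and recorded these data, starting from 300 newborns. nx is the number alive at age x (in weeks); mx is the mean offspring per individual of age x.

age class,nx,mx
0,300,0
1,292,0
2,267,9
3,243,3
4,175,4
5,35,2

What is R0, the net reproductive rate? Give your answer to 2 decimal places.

13.01

lx = nx/n0 = nx/300: 1, 0.97333…, 0.89, 0.81, 0.58333…, 0.11667…
lx·mx by age: 0, 0, 8.01, 2.43, 2.333333…, 0.233333…
R0 = Σ lx·mx = 13.006667… → 13.01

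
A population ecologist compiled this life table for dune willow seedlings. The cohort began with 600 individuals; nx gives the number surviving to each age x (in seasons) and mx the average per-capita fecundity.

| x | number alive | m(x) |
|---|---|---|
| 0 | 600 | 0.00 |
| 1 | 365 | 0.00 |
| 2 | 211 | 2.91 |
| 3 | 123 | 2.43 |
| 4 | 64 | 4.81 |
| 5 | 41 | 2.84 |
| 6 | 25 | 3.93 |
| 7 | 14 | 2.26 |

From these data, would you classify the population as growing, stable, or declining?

lx = nx/n0 = nx/600: 1, 0.60833…, 0.35167…, 0.205, 0.10667…, 0.06833…, 0.04167…, 0.02333…
R0 = Σ lx·mx = 0 + 0 + 1.02335… + 0.49815 + 0.513067… + 0.194067… + 0.16375… + 0.052733… = 2.445117…
R0 > 1, so the population is growing.

growing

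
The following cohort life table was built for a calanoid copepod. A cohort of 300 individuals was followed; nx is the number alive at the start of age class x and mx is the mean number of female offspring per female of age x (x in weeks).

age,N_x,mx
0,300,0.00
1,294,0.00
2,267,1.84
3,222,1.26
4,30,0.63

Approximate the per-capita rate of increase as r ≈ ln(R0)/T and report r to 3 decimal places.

0.403

lx = nx/n0 = nx/300: 1, 0.98, 0.89, 0.74, 0.1
R0 = Σ lx·mx = 0 + 0 + 1.6376 + 0.9324 + 0.063 = 2.633
Σ x·lx·mx = 6.3244; T = 6.3244/2.633 = 2.40197…
r ≈ ln(R0)/T = ln(2.633)/2.40197… = 0.40305… → 0.403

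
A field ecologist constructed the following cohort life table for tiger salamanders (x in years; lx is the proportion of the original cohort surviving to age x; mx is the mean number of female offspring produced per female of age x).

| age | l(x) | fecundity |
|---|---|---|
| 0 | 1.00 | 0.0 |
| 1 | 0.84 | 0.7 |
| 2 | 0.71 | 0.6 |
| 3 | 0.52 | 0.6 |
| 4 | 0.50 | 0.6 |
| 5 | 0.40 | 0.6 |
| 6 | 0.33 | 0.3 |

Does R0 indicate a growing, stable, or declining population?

R0 = Σ lx·mx = 0 + 0.588 + 0.426 + 0.312 + 0.3 + 0.24 + 0.099 = 1.965
R0 > 1, so the population is growing.

growing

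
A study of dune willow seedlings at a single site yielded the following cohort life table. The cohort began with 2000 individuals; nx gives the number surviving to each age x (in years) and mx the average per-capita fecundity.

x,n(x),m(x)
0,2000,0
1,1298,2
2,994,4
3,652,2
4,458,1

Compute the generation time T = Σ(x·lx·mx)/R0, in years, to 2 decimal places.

lx = nx/n0 = nx/2000: 1, 0.649, 0.497, 0.326, 0.229
lx·mx: 0, 1.298, 1.988, 0.652, 0.229 → R0 = 4.167
x·lx·mx: 0, 1.298, 3.976, 1.956, 0.916 → Σ = 8.146
T = 8.146 / 4.167 = 1.954884… → 1.95

1.95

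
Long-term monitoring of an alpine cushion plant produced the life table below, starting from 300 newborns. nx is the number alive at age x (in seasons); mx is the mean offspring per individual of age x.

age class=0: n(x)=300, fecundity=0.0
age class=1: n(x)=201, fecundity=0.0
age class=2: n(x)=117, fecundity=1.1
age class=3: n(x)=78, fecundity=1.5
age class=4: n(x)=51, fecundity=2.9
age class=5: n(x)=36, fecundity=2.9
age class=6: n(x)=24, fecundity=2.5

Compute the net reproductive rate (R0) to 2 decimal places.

1.86

lx = nx/n0 = nx/300: 1, 0.67, 0.39, 0.26, 0.17, 0.12, 0.08
lx·mx by age: 0, 0, 0.429, 0.39, 0.493, 0.348, 0.2
R0 = Σ lx·mx = 1.86 → 1.86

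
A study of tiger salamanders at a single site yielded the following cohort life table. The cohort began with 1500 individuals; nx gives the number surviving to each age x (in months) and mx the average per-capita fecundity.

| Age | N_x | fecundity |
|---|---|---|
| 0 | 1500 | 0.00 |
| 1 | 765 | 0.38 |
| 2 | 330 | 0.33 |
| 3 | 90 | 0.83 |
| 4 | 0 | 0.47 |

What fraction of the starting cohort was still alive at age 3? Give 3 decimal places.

0.060

l_3 = n_3/n_0 = 90/1500 = 0.06 → 0.060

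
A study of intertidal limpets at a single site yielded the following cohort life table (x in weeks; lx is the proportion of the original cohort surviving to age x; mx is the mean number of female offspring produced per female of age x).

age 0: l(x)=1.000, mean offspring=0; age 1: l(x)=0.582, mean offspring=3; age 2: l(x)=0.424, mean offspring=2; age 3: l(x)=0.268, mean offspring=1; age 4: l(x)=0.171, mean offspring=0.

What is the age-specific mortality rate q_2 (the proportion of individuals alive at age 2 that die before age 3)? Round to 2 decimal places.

0.37

q_2 = (l_2 − l_3) / l_2 = (0.424 − 0.268) / 0.424
     = 0.156 / 0.424 = 0.367925… → 0.37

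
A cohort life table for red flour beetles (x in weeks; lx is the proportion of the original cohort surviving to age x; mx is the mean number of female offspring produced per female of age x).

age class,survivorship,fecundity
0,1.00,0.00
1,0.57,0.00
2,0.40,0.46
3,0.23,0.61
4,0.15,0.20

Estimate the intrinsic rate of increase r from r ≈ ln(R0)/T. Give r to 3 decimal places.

-0.404

R0 = Σ lx·mx = 0 + 0 + 0.184 + 0.1403 + 0.03 = 0.3543
Σ x·lx·mx = 0.9089; T = 0.9089/0.3543 = 2.56534…
r ≈ ln(R0)/T = ln(0.3543)/2.56534… = -0.40447… → -0.404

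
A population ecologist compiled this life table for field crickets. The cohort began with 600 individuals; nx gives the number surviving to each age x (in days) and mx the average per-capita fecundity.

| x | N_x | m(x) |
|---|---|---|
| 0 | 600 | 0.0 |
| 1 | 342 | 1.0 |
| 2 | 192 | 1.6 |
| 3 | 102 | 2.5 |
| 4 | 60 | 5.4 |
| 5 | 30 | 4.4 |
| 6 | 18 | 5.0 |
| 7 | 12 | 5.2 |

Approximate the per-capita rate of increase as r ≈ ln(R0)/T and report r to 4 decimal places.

lx = nx/n0 = nx/600: 1, 0.57, 0.32, 0.17, 0.1, 0.05, 0.03, 0.02
R0 = Σ lx·mx = 0 + 0.57 + 0.512 + 0.425 + 0.54 + 0.22 + 0.15 + 0.104 = 2.521
Σ x·lx·mx = 7.757; T = 7.757/2.521 = 3.07695…
r ≈ ln(R0)/T = ln(2.521)/3.07695… = 0.30051… → 0.3005

0.3005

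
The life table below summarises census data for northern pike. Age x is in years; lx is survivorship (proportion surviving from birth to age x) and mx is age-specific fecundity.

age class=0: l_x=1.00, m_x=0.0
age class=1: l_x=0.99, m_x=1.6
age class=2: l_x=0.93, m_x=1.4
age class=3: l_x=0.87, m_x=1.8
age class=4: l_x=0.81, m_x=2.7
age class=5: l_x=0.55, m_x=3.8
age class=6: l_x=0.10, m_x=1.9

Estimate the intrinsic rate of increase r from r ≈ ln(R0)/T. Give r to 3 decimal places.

R0 = Σ lx·mx = 0 + 1.584 + 1.302 + 1.566 + 2.187 + 2.09 + 0.19 = 8.919
Σ x·lx·mx = 29.224; T = 29.224/8.919 = 3.2766…
r ≈ ln(R0)/T = ln(8.919)/3.2766… = 0.66782… → 0.668

0.668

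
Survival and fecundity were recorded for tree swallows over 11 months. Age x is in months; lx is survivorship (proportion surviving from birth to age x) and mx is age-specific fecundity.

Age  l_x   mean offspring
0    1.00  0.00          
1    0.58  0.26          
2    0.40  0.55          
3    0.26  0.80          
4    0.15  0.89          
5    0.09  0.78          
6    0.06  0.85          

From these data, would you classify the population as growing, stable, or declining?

declining

R0 = Σ lx·mx = 0 + 0.1508 + 0.22 + 0.208 + 0.1335 + 0.0702 + 0.051 = 0.8335
R0 < 1, so the population is declining.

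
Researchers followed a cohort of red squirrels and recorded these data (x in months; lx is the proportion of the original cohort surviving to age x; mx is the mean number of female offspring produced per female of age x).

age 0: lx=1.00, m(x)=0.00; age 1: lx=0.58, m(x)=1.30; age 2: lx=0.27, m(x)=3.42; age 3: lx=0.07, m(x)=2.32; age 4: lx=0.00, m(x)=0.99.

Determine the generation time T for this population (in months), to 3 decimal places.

1.678

lx·mx: 0, 0.754, 0.9234, 0.1624, 0 → R0 = 1.8398
x·lx·mx: 0, 0.754, 1.8468, 0.4872, 0 → Σ = 3.088
T = 3.088 / 1.8398 = 1.678443… → 1.678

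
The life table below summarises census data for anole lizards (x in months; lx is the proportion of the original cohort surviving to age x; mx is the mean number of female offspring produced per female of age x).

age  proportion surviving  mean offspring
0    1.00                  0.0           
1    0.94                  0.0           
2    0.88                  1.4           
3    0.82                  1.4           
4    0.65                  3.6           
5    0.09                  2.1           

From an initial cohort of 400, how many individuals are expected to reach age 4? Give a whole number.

Expected survivors = N0 · l_4 = 400 × 0.65 = 260 → 260

260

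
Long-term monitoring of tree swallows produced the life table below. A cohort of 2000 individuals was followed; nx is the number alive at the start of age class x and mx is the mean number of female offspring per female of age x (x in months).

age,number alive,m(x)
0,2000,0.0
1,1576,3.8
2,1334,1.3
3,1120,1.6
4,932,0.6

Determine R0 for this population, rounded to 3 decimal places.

5.037

lx = nx/n0 = nx/2000: 1, 0.788, 0.667, 0.56, 0.466
lx·mx by age: 0, 2.9944, 0.8671, 0.896, 0.2796
R0 = Σ lx·mx = 5.0371 → 5.037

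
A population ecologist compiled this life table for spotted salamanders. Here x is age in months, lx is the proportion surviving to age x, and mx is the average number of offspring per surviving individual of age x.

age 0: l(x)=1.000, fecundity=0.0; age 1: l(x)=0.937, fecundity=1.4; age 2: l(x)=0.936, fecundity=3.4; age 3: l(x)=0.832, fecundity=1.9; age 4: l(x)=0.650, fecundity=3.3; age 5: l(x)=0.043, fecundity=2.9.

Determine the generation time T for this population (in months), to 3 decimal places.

lx·mx: 0, 1.3118, 3.1824, 1.5808, 2.145, 0.1247 → R0 = 8.3447
x·lx·mx: 0, 1.3118, 6.3648, 4.7424, 8.58, 0.6235 → Σ = 21.6225
T = 21.6225 / 8.3447 = 2.591166… → 2.591

2.591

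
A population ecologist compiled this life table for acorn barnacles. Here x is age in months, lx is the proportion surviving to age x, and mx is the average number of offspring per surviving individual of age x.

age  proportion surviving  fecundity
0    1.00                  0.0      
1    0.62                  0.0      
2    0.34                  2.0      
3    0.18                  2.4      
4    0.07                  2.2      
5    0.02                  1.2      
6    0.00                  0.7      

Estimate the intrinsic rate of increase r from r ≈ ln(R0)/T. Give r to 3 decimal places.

0.097

R0 = Σ lx·mx = 0 + 0 + 0.68 + 0.432 + 0.154 + 0.024 + 0 = 1.29
Σ x·lx·mx = 3.392; T = 3.392/1.29 = 2.62946…
r ≈ ln(R0)/T = ln(1.29)/2.62946… = 0.09684… → 0.097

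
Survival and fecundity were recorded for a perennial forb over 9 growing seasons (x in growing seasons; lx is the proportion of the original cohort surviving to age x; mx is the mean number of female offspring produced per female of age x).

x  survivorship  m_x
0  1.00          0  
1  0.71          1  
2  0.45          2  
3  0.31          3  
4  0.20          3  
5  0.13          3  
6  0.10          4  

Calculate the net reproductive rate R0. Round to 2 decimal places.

3.93

lx·mx by age: 0, 0.71, 0.9, 0.93, 0.6, 0.39, 0.4
R0 = Σ lx·mx = 3.93 → 3.93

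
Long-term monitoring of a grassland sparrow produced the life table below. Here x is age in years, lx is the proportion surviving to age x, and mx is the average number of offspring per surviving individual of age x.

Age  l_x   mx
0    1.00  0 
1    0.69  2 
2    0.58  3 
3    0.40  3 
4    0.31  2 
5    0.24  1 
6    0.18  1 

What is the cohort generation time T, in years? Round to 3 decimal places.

lx·mx: 0, 1.38, 1.74, 1.2, 0.62, 0.24, 0.18 → R0 = 5.36
x·lx·mx: 0, 1.38, 3.48, 3.6, 2.48, 1.2, 1.08 → Σ = 13.22
T = 13.22 / 5.36 = 2.466418… → 2.466

2.466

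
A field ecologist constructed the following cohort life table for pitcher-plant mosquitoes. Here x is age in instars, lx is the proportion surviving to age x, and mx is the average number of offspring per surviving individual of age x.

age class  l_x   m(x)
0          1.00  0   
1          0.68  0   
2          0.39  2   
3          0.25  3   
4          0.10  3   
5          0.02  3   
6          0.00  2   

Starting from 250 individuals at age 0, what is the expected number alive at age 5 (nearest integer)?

Expected survivors = N0 · l_5 = 250 × 0.02 = 5 → 5

5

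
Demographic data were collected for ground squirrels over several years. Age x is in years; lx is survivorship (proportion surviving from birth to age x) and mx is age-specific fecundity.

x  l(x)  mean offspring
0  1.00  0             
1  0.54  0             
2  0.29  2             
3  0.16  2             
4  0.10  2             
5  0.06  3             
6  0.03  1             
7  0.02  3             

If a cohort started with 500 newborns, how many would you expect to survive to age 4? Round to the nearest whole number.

Expected survivors = N0 · l_4 = 500 × 0.10 = 50 → 50

50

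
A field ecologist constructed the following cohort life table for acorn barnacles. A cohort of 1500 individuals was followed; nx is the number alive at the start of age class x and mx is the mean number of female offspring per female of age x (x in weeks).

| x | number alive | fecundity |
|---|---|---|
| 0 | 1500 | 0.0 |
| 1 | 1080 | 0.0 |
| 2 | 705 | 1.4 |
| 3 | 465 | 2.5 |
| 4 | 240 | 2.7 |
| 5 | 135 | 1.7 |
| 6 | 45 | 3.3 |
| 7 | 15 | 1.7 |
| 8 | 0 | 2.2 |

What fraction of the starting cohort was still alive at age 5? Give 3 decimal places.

l_5 = n_5/n_0 = 135/1500 = 0.09 → 0.090

0.090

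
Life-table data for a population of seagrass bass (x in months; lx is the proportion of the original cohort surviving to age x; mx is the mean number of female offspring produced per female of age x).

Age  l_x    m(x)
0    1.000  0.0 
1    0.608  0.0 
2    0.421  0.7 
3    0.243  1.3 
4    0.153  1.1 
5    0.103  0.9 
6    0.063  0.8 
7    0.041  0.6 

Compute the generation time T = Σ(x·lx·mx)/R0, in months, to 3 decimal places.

3.326

lx·mx: 0, 0, 0.2947, 0.3159, 0.1683, 0.0927, 0.0504, 0.0246 → R0 = 0.9466
x·lx·mx: 0, 0, 0.5894, 0.9477, 0.6732, 0.4635, 0.3024, 0.1722 → Σ = 3.1484
T = 3.1484 / 0.9466 = 3.326009… → 3.326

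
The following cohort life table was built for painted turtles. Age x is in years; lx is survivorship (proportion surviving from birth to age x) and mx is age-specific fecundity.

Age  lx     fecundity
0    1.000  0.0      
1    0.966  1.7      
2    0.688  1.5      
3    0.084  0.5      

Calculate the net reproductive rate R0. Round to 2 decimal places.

2.72

lx·mx by age: 0, 1.6422, 1.032, 0.042
R0 = Σ lx·mx = 2.7162 → 2.72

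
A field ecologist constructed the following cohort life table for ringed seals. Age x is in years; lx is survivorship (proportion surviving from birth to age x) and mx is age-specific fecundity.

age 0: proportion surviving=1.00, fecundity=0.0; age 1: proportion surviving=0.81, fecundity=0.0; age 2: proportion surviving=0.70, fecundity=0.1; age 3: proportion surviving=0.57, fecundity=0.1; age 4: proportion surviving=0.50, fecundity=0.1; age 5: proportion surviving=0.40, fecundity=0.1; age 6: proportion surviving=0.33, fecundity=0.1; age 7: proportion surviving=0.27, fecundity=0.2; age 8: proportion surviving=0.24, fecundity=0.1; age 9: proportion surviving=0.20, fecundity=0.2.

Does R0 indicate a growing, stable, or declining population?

R0 = Σ lx·mx = 0 + 0 + 0.07 + 0.057 + 0.05 + 0.04 + 0.033 + 0.054 + 0.024 + 0.04 = 0.368
R0 < 1, so the population is declining.

declining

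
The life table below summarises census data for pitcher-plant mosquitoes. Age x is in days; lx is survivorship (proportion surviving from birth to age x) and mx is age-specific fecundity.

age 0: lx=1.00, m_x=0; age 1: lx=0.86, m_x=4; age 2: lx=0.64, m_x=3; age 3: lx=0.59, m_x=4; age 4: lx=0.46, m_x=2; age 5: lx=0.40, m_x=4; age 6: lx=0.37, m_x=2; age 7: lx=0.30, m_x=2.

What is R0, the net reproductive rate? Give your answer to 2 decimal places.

11.58

lx·mx by age: 0, 3.44, 1.92, 2.36, 0.92, 1.6, 0.74, 0.6
R0 = Σ lx·mx = 11.58 → 11.58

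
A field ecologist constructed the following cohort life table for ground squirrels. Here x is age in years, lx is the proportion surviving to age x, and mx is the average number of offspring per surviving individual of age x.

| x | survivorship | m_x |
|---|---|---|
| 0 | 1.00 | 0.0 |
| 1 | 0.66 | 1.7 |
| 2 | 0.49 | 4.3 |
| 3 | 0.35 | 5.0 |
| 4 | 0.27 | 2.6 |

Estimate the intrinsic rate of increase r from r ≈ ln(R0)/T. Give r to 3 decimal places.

0.737

R0 = Σ lx·mx = 0 + 1.122 + 2.107 + 1.75 + 0.702 = 5.681
Σ x·lx·mx = 13.394; T = 13.394/5.681 = 2.35768…
r ≈ ln(R0)/T = ln(5.681)/2.35768… = 0.73679… → 0.737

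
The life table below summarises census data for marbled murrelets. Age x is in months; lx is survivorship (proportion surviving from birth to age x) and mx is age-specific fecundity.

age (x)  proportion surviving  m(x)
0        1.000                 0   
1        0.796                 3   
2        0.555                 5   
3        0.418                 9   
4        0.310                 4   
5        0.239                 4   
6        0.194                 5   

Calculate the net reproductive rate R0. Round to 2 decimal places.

lx·mx by age: 0, 2.388, 2.775, 3.762, 1.24, 0.956, 0.97
R0 = Σ lx·mx = 12.091 → 12.09

12.09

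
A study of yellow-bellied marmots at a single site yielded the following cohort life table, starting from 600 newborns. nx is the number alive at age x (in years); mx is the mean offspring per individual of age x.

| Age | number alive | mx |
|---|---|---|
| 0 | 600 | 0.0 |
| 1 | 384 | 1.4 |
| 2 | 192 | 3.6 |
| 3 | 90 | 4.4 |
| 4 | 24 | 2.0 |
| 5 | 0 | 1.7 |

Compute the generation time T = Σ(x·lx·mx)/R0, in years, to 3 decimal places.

1.973

lx = nx/n0 = nx/600: 1, 0.64, 0.32, 0.15, 0.04, 0
lx·mx: 0, 0.896, 1.152, 0.66, 0.08, 0 → R0 = 2.788
x·lx·mx: 0, 0.896, 2.304, 1.98, 0.32, 0 → Σ = 5.5
T = 5.5 / 2.788 = 1.97274… → 1.973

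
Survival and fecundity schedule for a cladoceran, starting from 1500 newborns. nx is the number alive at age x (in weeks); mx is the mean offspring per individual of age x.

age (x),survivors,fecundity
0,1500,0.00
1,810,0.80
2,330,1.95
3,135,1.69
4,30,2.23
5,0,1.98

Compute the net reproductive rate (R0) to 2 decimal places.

1.06

lx = nx/n0 = nx/1500: 1, 0.54, 0.22, 0.09, 0.02, 0
lx·mx by age: 0, 0.432, 0.429, 0.1521, 0.0446, 0
R0 = Σ lx·mx = 1.0577 → 1.06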